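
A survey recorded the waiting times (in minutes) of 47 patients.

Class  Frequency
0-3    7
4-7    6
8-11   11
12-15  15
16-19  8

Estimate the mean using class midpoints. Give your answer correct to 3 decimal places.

Midpoints: 1.5, 5.5, 9.5, 13.5, 17.5
Σfm = 7×1.5 + 6×5.5 + 11×9.5 + 15×13.5 + 8×17.5 = 490.5
n = Σf = 47
Mean = 490.5 / 47 = 10.4362

10.436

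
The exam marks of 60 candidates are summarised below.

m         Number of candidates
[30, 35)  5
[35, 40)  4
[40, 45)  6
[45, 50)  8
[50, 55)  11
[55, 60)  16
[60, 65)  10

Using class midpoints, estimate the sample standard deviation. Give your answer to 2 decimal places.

9.20

Midpoints: 32.5, 37.5, 42.5, 47.5, 52.5, 57.5, 62.5
n = 60, Σfm = 3070, mean = 51.1667
Σfm² = 162075
Σf(m − x̄)² = Σfm² − (Σfm)²/n = 162075 − 3070²/60 = 4993.3333
Sample variance = 4993.3333 / 59 = 84.6328
Standard deviation = √84.6328 = 9.1996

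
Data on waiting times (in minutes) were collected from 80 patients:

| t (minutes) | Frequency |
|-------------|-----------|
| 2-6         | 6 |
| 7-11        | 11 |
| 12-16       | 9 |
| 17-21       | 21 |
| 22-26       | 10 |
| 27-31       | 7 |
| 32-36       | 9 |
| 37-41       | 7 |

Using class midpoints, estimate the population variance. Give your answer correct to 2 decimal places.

Midpoints: 4, 9, 14, 19, 24, 29, 34, 39
n = 80, Σfm = 1670, mean = 20.8750
Σfm² = 43030
Σf(m − x̄)² = Σfm² − (Σfm)²/n = 43030 − 1670²/80 = 8168.7500
Population variance = 8168.7500 / 80 = 102.1094

102.11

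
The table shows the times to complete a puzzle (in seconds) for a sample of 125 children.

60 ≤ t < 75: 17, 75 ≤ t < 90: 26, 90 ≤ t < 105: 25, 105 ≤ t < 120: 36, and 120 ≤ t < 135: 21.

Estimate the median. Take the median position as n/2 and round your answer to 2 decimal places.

101.70

Cumulative frequencies: 17, 43, 68, 104, 125
n = 125; position = n/2 = 62.5.
This falls in the class 90 ≤ t < 105: L = 90, F = 43, f = 25, h = 15.
Median ≈ 90 + ((62.5 − 43) / 25) × 15 = 101.7000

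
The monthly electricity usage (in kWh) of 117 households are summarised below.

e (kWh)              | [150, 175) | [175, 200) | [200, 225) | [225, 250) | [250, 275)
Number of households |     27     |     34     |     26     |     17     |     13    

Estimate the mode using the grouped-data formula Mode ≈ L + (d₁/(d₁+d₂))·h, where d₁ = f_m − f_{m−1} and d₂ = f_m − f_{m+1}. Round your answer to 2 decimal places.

Modal class: [175, 200) (highest frequency 34).
d₁ = 34 − 27 = 7, d₂ = 34 − 26 = 8
Mode ≈ 175 + (7/(7+8)) × 25 = 175 + 11.6667 = 186.6667

186.67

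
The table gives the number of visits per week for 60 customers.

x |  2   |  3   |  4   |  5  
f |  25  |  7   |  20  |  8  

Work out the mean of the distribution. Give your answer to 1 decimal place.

Values: 2, 3, 4, 5
Σfx = 25×2 + 7×3 + 20×4 + 8×5 = 191
n = Σf = 60
Mean = 191 / 60 = 3.1833

3.2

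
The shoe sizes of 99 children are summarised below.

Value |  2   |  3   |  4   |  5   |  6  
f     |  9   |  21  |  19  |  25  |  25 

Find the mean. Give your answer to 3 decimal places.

Values: 2, 3, 4, 5, 6
Σfx = 9×2 + 21×3 + 19×4 + 25×5 + 25×6 = 432
n = Σf = 99
Mean = 432 / 99 = 4.3636

4.364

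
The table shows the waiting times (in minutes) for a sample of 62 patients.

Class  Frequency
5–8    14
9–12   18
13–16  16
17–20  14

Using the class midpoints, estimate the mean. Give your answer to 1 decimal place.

12.4

Midpoints: 6.5, 10.5, 14.5, 18.5
Σfm = 14×6.5 + 18×10.5 + 16×14.5 + 14×18.5 = 771
n = Σf = 62
Mean = 771 / 62 = 12.4355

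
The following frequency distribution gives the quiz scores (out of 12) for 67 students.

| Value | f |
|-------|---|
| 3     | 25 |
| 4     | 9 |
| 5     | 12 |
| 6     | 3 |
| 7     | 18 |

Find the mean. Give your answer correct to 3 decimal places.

4.701

Values: 3, 4, 5, 6, 7
Σfx = 25×3 + 9×4 + 12×5 + 3×6 + 18×7 = 315
n = Σf = 67
Mean = 315 / 67 = 4.7015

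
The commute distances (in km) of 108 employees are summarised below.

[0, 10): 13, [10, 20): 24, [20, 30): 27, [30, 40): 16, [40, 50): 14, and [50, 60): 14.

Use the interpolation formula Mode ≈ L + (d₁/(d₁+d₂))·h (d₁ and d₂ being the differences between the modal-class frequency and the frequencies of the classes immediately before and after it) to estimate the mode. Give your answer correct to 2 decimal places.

Modal class: [20, 30) (highest frequency 27).
d₁ = 27 − 24 = 3, d₂ = 27 − 16 = 11
Mode ≈ 20 + (3/(3+11)) × 10 = 20 + 2.1429 = 22.1429

22.14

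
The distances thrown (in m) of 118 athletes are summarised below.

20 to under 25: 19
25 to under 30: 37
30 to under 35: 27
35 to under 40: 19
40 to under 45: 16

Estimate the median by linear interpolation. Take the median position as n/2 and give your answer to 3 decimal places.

Cumulative frequencies: 19, 56, 83, 102, 118
n = 118; position = n/2 = 59.
This falls in the class 30 to under 35: L = 30, F = 56, f = 27, h = 5.
Median ≈ 30 + ((59 − 56) / 27) × 5 = 30.5556

30.556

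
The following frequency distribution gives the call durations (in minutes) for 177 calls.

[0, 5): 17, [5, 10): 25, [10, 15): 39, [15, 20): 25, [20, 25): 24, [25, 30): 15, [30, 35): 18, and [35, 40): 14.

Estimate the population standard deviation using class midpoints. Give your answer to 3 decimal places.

Midpoints: 2.5, 7.5, 12.5, 17.5, 22.5, 27.5, 32.5, 37.5
n = 177, Σfm = 3217.5, mean = 18.1780
Σfm² = 77456.25
Σf(m − x̄)² = Σfm² − (Σfm)²/n = 77456.25 − 3217.5²/177 = 18968.6441
Population variance = 18968.6441 / 177 = 107.1675
Standard deviation = √107.1675 = 10.3522

10.352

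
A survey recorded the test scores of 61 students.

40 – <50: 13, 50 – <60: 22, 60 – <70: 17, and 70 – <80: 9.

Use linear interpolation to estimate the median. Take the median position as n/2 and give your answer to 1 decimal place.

58.0

Cumulative frequencies: 13, 35, 52, 61
n = 61; position = n/2 = 30.5.
This falls in the class 50 – <60: L = 50, F = 13, f = 22, h = 10.
Median ≈ 50 + ((30.5 − 13) / 22) × 10 = 57.9545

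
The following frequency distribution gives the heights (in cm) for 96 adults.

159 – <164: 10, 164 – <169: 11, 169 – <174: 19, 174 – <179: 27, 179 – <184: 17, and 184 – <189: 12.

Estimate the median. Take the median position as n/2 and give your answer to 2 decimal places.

175.48

Cumulative frequencies: 10, 21, 40, 67, 84, 96
n = 96; position = n/2 = 48.
This falls in the class 174 – <179: L = 174, F = 40, f = 27, h = 5.
Median ≈ 174 + ((48 − 40) / 27) × 5 = 175.4815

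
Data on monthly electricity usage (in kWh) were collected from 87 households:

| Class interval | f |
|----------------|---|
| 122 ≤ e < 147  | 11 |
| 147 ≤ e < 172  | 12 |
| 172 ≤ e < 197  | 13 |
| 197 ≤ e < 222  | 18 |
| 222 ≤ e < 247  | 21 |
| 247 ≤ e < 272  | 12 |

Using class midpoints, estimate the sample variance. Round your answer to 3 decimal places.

Midpoints: 134.5, 159.5, 184.5, 209.5, 234.5, 259.5
n = 87, Σfm = 17601.5, mean = 202.3161
Σfm² = 3699701.75
Σf(m − x̄)² = Σfm² − (Σfm)²/n = 3699701.75 − 17601.5²/87 = 138635.0575
Sample variance = 138635.0575 / 86 = 1612.0356

1612.036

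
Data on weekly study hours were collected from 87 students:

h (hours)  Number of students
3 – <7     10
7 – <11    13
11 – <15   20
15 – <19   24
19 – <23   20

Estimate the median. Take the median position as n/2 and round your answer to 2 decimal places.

Cumulative frequencies: 10, 23, 43, 67, 87
n = 87; position = n/2 = 43.5.
This falls in the class 15 – <19: L = 15, F = 43, f = 24, h = 4.
Median ≈ 15 + ((43.5 − 43) / 24) × 4 = 15.0833

15.08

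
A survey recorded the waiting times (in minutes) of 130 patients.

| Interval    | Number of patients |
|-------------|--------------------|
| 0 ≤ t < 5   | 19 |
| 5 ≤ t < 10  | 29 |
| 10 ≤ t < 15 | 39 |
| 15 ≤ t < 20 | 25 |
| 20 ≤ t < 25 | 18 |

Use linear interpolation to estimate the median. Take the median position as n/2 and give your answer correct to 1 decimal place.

12.2

Cumulative frequencies: 19, 48, 87, 112, 130
n = 130; position = n/2 = 65.
This falls in the class 10 ≤ t < 15: L = 10, F = 48, f = 39, h = 5.
Median ≈ 10 + ((65 − 48) / 39) × 5 = 12.1795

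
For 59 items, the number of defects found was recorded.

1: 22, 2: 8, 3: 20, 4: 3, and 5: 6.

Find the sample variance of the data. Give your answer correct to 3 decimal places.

1.721

Values: 1, 2, 3, 4, 5
n = 59, Σfx = 140, mean = 2.3729
Σfx² = 432
Σf(x − x̄)² = Σfx² − (Σfx)²/n = 432 − 140²/59 = 99.7966
Sample variance = 99.7966 / 58 = 1.7206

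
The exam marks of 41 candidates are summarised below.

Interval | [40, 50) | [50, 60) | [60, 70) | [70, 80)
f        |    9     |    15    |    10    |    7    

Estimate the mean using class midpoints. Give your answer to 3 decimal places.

Midpoints: 45, 55, 65, 75
Σfm = 9×45 + 15×55 + 10×65 + 7×75 = 2405
n = Σf = 41
Mean = 2405 / 41 = 58.6585

58.659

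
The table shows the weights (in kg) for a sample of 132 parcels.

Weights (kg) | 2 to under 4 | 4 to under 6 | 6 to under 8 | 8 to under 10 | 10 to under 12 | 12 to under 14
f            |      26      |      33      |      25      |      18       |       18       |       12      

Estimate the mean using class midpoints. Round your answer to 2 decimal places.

7.08

Midpoints: 3, 5, 7, 9, 11, 13
Σfm = 26×3 + 33×5 + 25×7 + 18×9 + 18×11 + 12×13 = 934
n = Σf = 132
Mean = 934 / 132 = 7.0758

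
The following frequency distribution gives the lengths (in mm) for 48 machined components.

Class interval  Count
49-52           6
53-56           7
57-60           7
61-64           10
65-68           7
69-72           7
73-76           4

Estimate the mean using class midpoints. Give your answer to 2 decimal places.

62.00

Midpoints: 50.5, 54.5, 58.5, 62.5, 66.5, 70.5, 74.5
Σfm = 6×50.5 + 7×54.5 + 7×58.5 + 10×62.5 + 7×66.5 + 7×70.5 + 4×74.5 = 2976
n = Σf = 48
Mean = 2976 / 48 = 62.0000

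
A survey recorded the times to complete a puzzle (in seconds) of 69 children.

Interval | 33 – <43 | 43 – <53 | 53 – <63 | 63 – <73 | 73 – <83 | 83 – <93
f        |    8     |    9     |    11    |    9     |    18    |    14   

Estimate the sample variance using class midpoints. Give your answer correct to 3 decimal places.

282.779

Midpoints: 38, 48, 58, 68, 78, 88
n = 69, Σfm = 4622, mean = 66.9855
Σfm² = 328836
Σf(m − x̄)² = Σfm² − (Σfm)²/n = 328836 − 4622²/69 = 19228.9855
Sample variance = 19228.9855 / 68 = 282.7792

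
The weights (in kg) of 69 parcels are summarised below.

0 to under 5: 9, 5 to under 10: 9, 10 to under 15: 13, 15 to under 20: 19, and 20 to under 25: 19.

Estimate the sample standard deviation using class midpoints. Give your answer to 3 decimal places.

Midpoints: 2.5, 7.5, 12.5, 17.5, 22.5
n = 69, Σfm = 1012.5, mean = 14.6739
Σfm² = 18031.25
Σf(m − x̄)² = Σfm² − (Σfm)²/n = 18031.25 − 1012.5²/69 = 3173.9130
Sample variance = 3173.9130 / 68 = 46.6752
Standard deviation = √46.6752 = 6.8319

6.832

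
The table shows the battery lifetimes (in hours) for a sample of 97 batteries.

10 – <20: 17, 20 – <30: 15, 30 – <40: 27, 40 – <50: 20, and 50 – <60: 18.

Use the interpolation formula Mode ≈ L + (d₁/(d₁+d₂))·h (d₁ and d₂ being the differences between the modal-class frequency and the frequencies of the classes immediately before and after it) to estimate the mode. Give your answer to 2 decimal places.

Modal class: 30 – <40 (highest frequency 27).
d₁ = 27 − 15 = 12, d₂ = 27 − 20 = 7
Mode ≈ 30 + (12/(12+7)) × 10 = 30 + 6.3158 = 36.3158

36.32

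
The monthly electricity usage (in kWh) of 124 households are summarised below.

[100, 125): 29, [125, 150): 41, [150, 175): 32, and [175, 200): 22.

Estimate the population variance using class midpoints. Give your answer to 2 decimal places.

661.22

Midpoints: 112.5, 137.5, 162.5, 187.5
n = 124, Σfm = 18225, mean = 146.9758
Σfm² = 2760625
Σf(m − x̄)² = Σfm² − (Σfm)²/n = 2760625 − 18225²/124 = 81990.9274
Population variance = 81990.9274 / 124 = 661.2172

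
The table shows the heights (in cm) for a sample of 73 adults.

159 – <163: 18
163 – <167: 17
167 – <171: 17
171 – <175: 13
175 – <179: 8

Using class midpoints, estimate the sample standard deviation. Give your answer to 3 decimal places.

5.294

Midpoints: 161, 165, 169, 173, 177
n = 73, Σfm = 12241, mean = 167.6849
Σfm² = 2054649
Σf(m − x̄)² = Σfm² − (Σfm)²/n = 2054649 − 12241²/73 = 2017.7534
Sample variance = 2017.7534 / 72 = 28.0244
Standard deviation = √28.0244 = 5.2938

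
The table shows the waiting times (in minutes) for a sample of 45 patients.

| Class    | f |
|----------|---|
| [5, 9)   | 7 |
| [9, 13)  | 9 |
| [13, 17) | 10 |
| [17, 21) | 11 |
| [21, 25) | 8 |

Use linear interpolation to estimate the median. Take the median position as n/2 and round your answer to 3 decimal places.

15.600

Cumulative frequencies: 7, 16, 26, 37, 45
n = 45; position = n/2 = 22.5.
This falls in the class [13, 17): L = 13, F = 16, f = 10, h = 4.
Median ≈ 13 + ((22.5 − 16) / 10) × 4 = 15.6000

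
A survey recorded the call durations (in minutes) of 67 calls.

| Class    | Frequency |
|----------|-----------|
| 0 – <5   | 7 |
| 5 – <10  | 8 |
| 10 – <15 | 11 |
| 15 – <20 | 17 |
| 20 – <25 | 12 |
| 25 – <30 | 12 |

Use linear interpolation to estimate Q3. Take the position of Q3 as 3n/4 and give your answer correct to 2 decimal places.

Cumulative frequencies: 7, 15, 26, 43, 55, 67
n = 67; position = 3n/4 = 50.25.
This falls in the class 20 – <25: L = 20, F = 43, f = 12, h = 5.
Upper quartile ≈ 20 + ((50.25 − 43) / 12) × 5 = 23.0208

23.02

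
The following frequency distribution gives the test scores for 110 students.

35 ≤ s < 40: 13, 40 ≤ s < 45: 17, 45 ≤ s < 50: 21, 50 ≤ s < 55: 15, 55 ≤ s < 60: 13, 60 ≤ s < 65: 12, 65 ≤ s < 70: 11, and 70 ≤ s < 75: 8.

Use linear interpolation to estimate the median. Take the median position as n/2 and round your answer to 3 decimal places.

51.333

Cumulative frequencies: 13, 30, 51, 66, 79, 91, 102, 110
n = 110; position = n/2 = 55.
This falls in the class 50 ≤ s < 55: L = 50, F = 51, f = 15, h = 5.
Median ≈ 50 + ((55 − 51) / 15) × 5 = 51.3333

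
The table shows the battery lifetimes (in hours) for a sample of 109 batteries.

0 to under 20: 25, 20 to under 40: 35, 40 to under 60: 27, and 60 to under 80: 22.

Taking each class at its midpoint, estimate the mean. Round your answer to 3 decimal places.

Midpoints: 10, 30, 50, 70
Σfm = 25×10 + 35×30 + 27×50 + 22×70 = 4190
n = Σf = 109
Mean = 4190 / 109 = 38.4404

38.440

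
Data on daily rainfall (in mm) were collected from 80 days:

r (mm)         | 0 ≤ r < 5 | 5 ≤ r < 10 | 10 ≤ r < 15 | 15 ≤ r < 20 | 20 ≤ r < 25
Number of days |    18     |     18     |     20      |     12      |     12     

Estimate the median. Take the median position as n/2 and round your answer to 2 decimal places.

11.00

Cumulative frequencies: 18, 36, 56, 68, 80
n = 80; position = n/2 = 40.
This falls in the class 10 ≤ r < 15: L = 10, F = 36, f = 20, h = 5.
Median ≈ 10 + ((40 − 36) / 20) × 5 = 11.0000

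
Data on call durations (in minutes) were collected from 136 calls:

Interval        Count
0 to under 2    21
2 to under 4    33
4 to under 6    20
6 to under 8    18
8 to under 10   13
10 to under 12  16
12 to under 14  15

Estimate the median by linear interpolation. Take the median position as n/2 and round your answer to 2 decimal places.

Cumulative frequencies: 21, 54, 74, 92, 105, 121, 136
n = 136; position = n/2 = 68.
This falls in the class 4 to under 6: L = 4, F = 54, f = 20, h = 2.
Median ≈ 4 + ((68 − 54) / 20) × 2 = 5.4000

5.40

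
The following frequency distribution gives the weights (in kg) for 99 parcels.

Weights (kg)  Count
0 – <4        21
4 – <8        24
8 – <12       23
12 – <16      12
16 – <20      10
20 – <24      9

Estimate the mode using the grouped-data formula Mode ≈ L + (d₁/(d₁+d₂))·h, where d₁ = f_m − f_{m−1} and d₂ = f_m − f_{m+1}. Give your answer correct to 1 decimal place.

Modal class: 4 – <8 (highest frequency 24).
d₁ = 24 − 21 = 3, d₂ = 24 − 23 = 1
Mode ≈ 4 + (3/(3+1)) × 4 = 4 + 3.0000 = 7.0000

7.0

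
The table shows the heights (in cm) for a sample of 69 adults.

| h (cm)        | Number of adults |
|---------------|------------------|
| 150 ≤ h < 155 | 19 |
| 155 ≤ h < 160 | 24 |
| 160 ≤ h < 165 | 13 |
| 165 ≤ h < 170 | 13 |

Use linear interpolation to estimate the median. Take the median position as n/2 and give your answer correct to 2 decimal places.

158.23

Cumulative frequencies: 19, 43, 56, 69
n = 69; position = n/2 = 34.5.
This falls in the class 155 ≤ h < 160: L = 155, F = 19, f = 24, h = 5.
Median ≈ 155 + ((34.5 − 19) / 24) × 5 = 158.2292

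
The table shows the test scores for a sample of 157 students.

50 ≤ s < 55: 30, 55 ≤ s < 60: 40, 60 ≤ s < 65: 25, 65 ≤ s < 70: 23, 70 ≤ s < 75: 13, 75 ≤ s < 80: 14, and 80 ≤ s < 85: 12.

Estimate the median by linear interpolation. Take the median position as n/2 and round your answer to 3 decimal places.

Cumulative frequencies: 30, 70, 95, 118, 131, 145, 157
n = 157; position = n/2 = 78.5.
This falls in the class 60 ≤ s < 65: L = 60, F = 70, f = 25, h = 5.
Median ≈ 60 + ((78.5 − 70) / 25) × 5 = 61.7000

61.700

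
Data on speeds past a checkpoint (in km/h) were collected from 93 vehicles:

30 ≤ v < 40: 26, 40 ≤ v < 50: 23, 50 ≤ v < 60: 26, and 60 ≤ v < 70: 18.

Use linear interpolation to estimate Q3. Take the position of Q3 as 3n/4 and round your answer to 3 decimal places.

57.981

Cumulative frequencies: 26, 49, 75, 93
n = 93; position = 3n/4 = 69.75.
This falls in the class 50 ≤ v < 60: L = 50, F = 49, f = 26, h = 10.
Upper quartile ≈ 50 + ((69.75 − 49) / 26) × 10 = 57.9808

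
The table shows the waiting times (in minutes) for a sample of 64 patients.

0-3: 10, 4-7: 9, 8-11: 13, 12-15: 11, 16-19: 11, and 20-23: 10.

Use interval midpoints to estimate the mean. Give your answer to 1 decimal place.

Midpoints: 1.5, 5.5, 9.5, 13.5, 17.5, 21.5
Σfm = 10×1.5 + 9×5.5 + 13×9.5 + 11×13.5 + 11×17.5 + 10×21.5 = 744
n = Σf = 64
Mean = 744 / 64 = 11.6250

11.6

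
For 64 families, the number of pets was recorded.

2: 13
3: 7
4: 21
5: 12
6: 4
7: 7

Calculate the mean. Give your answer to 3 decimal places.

4.125

Values: 2, 3, 4, 5, 6, 7
Σfx = 13×2 + 7×3 + 21×4 + 12×5 + 4×6 + 7×7 = 264
n = Σf = 64
Mean = 264 / 64 = 4.1250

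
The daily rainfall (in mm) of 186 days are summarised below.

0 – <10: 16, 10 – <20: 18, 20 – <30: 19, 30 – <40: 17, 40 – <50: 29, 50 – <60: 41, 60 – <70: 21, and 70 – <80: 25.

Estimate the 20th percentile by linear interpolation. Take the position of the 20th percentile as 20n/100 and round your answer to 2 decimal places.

Cumulative frequencies: 16, 34, 53, 70, 99, 140, 161, 186
n = 186; position = 20n/100 = 37.2.
This falls in the class 20 – <30: L = 20, F = 34, f = 19, h = 10.
20th percentile ≈ 20 + ((37.2 − 34) / 19) × 10 = 21.6842

21.68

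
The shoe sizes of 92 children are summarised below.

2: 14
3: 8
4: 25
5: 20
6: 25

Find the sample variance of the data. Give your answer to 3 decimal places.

1.884

Values: 2, 3, 4, 5, 6
n = 92, Σfx = 402, mean = 4.3696
Σfx² = 1928
Σf(x − x̄)² = Σfx² − (Σfx)²/n = 1928 − 402²/92 = 171.4348
Sample variance = 171.4348 / 91 = 1.8839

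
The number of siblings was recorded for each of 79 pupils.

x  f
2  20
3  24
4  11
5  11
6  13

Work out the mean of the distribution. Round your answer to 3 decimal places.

Values: 2, 3, 4, 5, 6
Σfx = 20×2 + 24×3 + 11×4 + 11×5 + 13×6 = 289
n = Σf = 79
Mean = 289 / 79 = 3.6582

3.658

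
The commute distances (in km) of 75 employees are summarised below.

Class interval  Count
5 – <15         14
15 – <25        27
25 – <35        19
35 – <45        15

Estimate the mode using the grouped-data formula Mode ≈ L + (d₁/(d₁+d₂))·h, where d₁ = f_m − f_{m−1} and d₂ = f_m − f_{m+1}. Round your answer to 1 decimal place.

21.2

Modal class: 15 – <25 (highest frequency 27).
d₁ = 27 − 14 = 13, d₂ = 27 − 19 = 8
Mode ≈ 15 + (13/(13+8)) × 10 = 15 + 6.1905 = 21.1905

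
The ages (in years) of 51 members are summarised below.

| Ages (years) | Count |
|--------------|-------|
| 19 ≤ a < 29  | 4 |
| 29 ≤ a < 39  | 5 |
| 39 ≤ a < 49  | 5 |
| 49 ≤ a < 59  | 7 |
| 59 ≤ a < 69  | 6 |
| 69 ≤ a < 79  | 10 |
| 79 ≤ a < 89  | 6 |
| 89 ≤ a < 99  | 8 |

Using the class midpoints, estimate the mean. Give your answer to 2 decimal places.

Midpoints: 24, 34, 44, 54, 64, 74, 84, 94
Σfm = 4×24 + 5×34 + 5×44 + 7×54 + 6×64 + 10×74 + 6×84 + 8×94 = 3244
n = Σf = 51
Mean = 3244 / 51 = 63.6078

63.61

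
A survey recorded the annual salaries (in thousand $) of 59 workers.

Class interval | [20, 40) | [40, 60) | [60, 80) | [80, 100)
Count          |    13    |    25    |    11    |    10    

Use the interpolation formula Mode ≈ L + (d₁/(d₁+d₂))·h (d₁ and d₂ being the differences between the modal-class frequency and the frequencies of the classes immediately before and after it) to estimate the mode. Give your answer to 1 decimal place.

Modal class: [40, 60) (highest frequency 25).
d₁ = 25 − 13 = 12, d₂ = 25 − 11 = 14
Mode ≈ 40 + (12/(12+14)) × 20 = 40 + 9.2308 = 49.2308

49.2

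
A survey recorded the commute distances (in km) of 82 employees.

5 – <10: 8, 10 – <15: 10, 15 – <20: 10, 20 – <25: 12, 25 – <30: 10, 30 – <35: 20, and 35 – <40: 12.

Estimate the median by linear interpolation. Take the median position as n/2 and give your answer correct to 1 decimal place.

Cumulative frequencies: 8, 18, 28, 40, 50, 70, 82
n = 82; position = n/2 = 41.
This falls in the class 25 – <30: L = 25, F = 40, f = 10, h = 5.
Median ≈ 25 + ((41 − 40) / 10) × 5 = 25.5000

25.5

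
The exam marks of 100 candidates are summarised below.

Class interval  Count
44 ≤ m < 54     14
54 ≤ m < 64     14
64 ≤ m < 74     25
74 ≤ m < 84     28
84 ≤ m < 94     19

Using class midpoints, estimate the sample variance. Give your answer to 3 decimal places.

169.939

Midpoints: 49, 59, 69, 79, 89
n = 100, Σfm = 7140, mean = 71.4000
Σfm² = 526620
Σf(m − x̄)² = Σfm² − (Σfm)²/n = 526620 − 7140²/100 = 16824.0000
Sample variance = 16824.0000 / 99 = 169.9394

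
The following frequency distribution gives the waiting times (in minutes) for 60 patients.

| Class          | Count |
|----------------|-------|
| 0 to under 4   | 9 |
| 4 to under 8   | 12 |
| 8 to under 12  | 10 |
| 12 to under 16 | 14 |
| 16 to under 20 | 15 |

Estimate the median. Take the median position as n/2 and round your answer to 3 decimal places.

Cumulative frequencies: 9, 21, 31, 45, 60
n = 60; position = n/2 = 30.
This falls in the class 8 to under 12: L = 8, F = 21, f = 10, h = 4.
Median ≈ 8 + ((30 − 21) / 10) × 4 = 11.6000

11.600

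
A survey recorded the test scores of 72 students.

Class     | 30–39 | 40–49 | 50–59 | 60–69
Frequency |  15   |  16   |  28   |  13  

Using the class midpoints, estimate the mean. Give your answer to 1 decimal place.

Midpoints: 34.5, 44.5, 54.5, 64.5
Σfm = 15×34.5 + 16×44.5 + 28×54.5 + 13×64.5 = 3594
n = Σf = 72
Mean = 3594 / 72 = 49.9167

49.9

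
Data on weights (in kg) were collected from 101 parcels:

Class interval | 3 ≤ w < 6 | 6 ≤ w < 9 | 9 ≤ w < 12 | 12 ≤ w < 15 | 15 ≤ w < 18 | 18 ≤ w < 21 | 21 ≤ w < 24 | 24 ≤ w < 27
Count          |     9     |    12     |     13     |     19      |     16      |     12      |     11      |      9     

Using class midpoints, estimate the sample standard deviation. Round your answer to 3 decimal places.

6.213

Midpoints: 4.5, 7.5, 10.5, 13.5, 16.5, 19.5, 22.5, 25.5
n = 101, Σfm = 1498.5, mean = 14.8366
Σfm² = 26093.25
Σf(m − x̄)² = Σfm² − (Σfm)²/n = 26093.25 − 1498.5²/101 = 3860.5545
Sample variance = 3860.5545 / 100 = 38.6055
Standard deviation = √38.6055 = 6.2133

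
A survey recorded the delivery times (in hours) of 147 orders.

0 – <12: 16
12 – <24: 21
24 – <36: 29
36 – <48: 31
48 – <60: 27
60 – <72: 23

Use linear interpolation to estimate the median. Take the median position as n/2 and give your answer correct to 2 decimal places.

38.90

Cumulative frequencies: 16, 37, 66, 97, 124, 147
n = 147; position = n/2 = 73.5.
This falls in the class 36 – <48: L = 36, F = 66, f = 31, h = 12.
Median ≈ 36 + ((73.5 − 66) / 31) × 12 = 38.9032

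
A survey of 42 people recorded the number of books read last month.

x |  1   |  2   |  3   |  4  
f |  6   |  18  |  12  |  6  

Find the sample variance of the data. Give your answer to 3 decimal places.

Values: 1, 2, 3, 4
n = 42, Σfx = 102, mean = 2.4286
Σfx² = 282
Σf(x − x̄)² = Σfx² − (Σfx)²/n = 282 − 102²/42 = 34.2857
Sample variance = 34.2857 / 41 = 0.8362

0.836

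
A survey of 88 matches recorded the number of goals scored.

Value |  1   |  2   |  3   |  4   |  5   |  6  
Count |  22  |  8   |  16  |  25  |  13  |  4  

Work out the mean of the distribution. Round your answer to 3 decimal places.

3.125

Values: 1, 2, 3, 4, 5, 6
Σfx = 22×1 + 8×2 + 16×3 + 25×4 + 13×5 + 4×6 = 275
n = Σf = 88
Mean = 275 / 88 = 3.1250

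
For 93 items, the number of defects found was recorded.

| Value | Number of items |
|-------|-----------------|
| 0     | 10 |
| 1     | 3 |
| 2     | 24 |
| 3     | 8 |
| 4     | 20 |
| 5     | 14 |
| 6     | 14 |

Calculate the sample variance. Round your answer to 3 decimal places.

Values: 0, 1, 2, 3, 4, 5, 6
n = 93, Σfx = 309, mean = 3.3226
Σfx² = 1345
Σf(x − x̄)² = Σfx² − (Σfx)²/n = 1345 − 309²/93 = 318.3226
Sample variance = 318.3226 / 92 = 3.4600

3.460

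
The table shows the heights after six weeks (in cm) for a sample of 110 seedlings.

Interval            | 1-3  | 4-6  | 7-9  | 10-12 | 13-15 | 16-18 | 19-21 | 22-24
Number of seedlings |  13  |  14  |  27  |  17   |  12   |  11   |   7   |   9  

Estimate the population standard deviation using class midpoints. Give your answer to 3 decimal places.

Midpoints: 2, 5, 8, 11, 14, 17, 20, 23
n = 110, Σfm = 1201, mean = 10.9182
Σfm² = 17279
Σf(m − x̄)² = Σfm² − (Σfm)²/n = 17279 − 1201²/110 = 4166.2636
Population variance = 4166.2636 / 110 = 37.8751
Standard deviation = √37.8751 = 6.1543

6.154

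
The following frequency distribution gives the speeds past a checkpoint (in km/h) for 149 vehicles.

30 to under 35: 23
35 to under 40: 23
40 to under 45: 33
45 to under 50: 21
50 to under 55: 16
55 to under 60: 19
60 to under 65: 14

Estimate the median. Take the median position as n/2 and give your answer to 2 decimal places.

Cumulative frequencies: 23, 46, 79, 100, 116, 135, 149
n = 149; position = n/2 = 74.5.
This falls in the class 40 to under 45: L = 40, F = 46, f = 33, h = 5.
Median ≈ 40 + ((74.5 − 46) / 33) × 5 = 44.3182

44.32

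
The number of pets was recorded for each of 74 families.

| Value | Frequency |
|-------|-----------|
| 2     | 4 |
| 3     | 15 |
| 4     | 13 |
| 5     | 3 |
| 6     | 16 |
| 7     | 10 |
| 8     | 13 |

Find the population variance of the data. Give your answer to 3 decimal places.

3.738

Values: 2, 3, 4, 5, 6, 7, 8
n = 74, Σfx = 390, mean = 5.2703
Σfx² = 2332
Σf(x − x̄)² = Σfx² − (Σfx)²/n = 2332 − 390²/74 = 276.5946
Population variance = 276.5946 / 74 = 3.7378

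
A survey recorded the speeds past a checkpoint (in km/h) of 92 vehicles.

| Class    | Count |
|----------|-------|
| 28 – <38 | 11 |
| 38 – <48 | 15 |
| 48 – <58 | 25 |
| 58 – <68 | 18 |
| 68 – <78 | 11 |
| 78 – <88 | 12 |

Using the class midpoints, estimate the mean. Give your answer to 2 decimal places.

Midpoints: 33, 43, 53, 63, 73, 83
Σfm = 11×33 + 15×43 + 25×53 + 18×63 + 11×73 + 12×83 = 5266
n = Σf = 92
Mean = 5266 / 92 = 57.2391

57.24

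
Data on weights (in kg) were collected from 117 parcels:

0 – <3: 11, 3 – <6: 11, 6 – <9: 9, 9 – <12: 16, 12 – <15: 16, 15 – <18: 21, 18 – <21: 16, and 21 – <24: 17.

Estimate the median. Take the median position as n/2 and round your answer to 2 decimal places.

Cumulative frequencies: 11, 22, 31, 47, 63, 84, 100, 117
n = 117; position = n/2 = 58.5.
This falls in the class 12 – <15: L = 12, F = 47, f = 16, h = 3.
Median ≈ 12 + ((58.5 − 47) / 16) × 3 = 14.1562

14.16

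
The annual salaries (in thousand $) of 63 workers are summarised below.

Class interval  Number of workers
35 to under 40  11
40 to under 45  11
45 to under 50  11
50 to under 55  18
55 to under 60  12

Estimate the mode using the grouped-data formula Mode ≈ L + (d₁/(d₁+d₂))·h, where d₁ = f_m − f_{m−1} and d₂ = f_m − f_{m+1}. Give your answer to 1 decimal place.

Modal class: 50 to under 55 (highest frequency 18).
d₁ = 18 − 11 = 7, d₂ = 18 − 12 = 6
Mode ≈ 50 + (7/(7+6)) × 5 = 50 + 2.6923 = 52.6923

52.7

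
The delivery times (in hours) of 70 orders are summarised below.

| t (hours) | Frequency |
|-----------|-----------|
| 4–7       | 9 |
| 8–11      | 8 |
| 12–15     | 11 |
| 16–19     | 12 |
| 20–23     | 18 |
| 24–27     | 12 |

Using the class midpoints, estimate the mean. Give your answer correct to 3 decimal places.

16.814

Midpoints: 5.5, 9.5, 13.5, 17.5, 21.5, 25.5
Σfm = 9×5.5 + 8×9.5 + 11×13.5 + 12×17.5 + 18×21.5 + 12×25.5 = 1177
n = Σf = 70
Mean = 1177 / 70 = 16.8143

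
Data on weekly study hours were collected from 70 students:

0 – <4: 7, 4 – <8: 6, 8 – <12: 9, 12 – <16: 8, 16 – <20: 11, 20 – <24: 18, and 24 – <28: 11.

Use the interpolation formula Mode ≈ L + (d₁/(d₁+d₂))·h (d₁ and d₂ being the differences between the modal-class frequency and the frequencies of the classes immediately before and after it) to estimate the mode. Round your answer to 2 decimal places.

22.00

Modal class: 20 – <24 (highest frequency 18).
d₁ = 18 − 11 = 7, d₂ = 18 − 11 = 7
Mode ≈ 20 + (7/(7+7)) × 4 = 20 + 2.0000 = 22.0000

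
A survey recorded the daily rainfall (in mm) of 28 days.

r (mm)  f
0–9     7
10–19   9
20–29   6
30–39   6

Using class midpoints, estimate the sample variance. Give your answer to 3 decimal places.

121.032

Midpoints: 4.5, 14.5, 24.5, 34.5
n = 28, Σfm = 516, mean = 18.4286
Σfm² = 12777
Σf(m − x̄)² = Σfm² − (Σfm)²/n = 12777 − 516²/28 = 3267.8571
Sample variance = 3267.8571 / 27 = 121.0317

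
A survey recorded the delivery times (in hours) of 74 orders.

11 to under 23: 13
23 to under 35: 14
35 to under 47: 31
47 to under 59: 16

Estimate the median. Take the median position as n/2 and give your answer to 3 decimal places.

38.871

Cumulative frequencies: 13, 27, 58, 74
n = 74; position = n/2 = 37.
This falls in the class 35 to under 47: L = 35, F = 27, f = 31, h = 12.
Median ≈ 35 + ((37 − 27) / 31) × 12 = 38.8710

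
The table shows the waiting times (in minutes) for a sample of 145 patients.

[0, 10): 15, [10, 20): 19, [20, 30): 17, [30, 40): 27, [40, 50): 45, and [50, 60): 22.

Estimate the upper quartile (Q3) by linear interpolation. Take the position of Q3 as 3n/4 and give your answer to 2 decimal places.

Cumulative frequencies: 15, 34, 51, 78, 123, 145
n = 145; position = 3n/4 = 108.75.
This falls in the class [40, 50): L = 40, F = 78, f = 45, h = 10.
Upper quartile ≈ 40 + ((108.75 − 78) / 45) × 10 = 46.8333

46.83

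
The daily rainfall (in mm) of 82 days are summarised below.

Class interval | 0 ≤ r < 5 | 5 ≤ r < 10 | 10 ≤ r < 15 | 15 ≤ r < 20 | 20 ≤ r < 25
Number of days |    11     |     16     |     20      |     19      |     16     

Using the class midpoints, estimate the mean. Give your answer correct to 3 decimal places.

13.293

Midpoints: 2.5, 7.5, 12.5, 17.5, 22.5
Σfm = 11×2.5 + 16×7.5 + 20×12.5 + 19×17.5 + 16×22.5 = 1090
n = Σf = 82
Mean = 1090 / 82 = 13.2927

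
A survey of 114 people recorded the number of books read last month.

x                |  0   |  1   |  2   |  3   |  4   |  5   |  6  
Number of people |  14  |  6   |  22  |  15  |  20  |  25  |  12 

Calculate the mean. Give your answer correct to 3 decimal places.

Values: 0, 1, 2, 3, 4, 5, 6
Σfx = 14×0 + 6×1 + 22×2 + 15×3 + 20×4 + 25×5 + 12×6 = 372
n = Σf = 114
Mean = 372 / 114 = 3.2632

3.263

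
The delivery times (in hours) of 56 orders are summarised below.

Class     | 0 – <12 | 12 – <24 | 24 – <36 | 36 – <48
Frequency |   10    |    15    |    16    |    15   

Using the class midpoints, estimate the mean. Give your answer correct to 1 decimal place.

25.7

Midpoints: 6, 18, 30, 42
Σfm = 10×6 + 15×18 + 16×30 + 15×42 = 1440
n = Σf = 56
Mean = 1440 / 56 = 25.7143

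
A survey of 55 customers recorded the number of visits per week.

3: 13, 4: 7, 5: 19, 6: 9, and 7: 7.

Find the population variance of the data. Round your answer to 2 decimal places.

1.71

Values: 3, 4, 5, 6, 7
n = 55, Σfx = 265, mean = 4.8182
Σfx² = 1371
Σf(x − x̄)² = Σfx² − (Σfx)²/n = 1371 − 265²/55 = 94.1818
Population variance = 94.1818 / 55 = 1.7124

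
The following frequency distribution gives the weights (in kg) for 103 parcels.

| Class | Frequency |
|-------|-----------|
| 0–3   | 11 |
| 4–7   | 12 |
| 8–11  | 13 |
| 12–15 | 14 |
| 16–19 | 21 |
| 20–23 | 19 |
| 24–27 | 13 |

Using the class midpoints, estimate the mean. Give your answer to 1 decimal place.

Midpoints: 1.5, 5.5, 9.5, 13.5, 17.5, 21.5, 25.5
Σfm = 11×1.5 + 12×5.5 + 13×9.5 + 14×13.5 + 21×17.5 + 19×21.5 + 13×25.5 = 1502.5
n = Σf = 103
Mean = 1502.5 / 103 = 14.5874

14.6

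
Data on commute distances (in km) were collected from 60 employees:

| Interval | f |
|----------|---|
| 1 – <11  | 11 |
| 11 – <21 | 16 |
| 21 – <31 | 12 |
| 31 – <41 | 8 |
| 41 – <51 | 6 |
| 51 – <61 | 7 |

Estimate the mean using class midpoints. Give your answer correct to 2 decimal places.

26.50

Midpoints: 6, 16, 26, 36, 46, 56
Σfm = 11×6 + 16×16 + 12×26 + 8×36 + 6×46 + 7×56 = 1590
n = Σf = 60
Mean = 1590 / 60 = 26.5000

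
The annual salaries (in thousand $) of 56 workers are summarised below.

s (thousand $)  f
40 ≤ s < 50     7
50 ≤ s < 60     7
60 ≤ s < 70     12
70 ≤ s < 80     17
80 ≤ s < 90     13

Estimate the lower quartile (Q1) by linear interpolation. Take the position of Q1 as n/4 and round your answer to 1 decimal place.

60.0

Cumulative frequencies: 7, 14, 26, 43, 56
n = 56; position = n/4 = 14.
This falls in the class 50 ≤ s < 60: L = 50, F = 7, f = 7, h = 10.
Lower quartile ≈ 50 + ((14 − 7) / 7) × 10 = 60.0000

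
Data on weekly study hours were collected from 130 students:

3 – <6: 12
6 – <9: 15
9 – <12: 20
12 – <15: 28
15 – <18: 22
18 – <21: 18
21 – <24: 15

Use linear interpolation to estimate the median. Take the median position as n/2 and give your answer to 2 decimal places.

Cumulative frequencies: 12, 27, 47, 75, 97, 115, 130
n = 130; position = n/2 = 65.
This falls in the class 12 – <15: L = 12, F = 47, f = 28, h = 3.
Median ≈ 12 + ((65 − 47) / 28) × 3 = 13.9286

13.93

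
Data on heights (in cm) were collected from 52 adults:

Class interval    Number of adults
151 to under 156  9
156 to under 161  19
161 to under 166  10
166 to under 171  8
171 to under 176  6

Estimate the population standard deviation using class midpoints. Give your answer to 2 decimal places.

6.26

Midpoints: 153.5, 158.5, 163.5, 168.5, 173.5
n = 52, Σfm = 8417, mean = 161.8654
Σfm² = 1364457
Σf(m − x̄)² = Σfm² − (Σfm)²/n = 1364457 − 8417²/52 = 2036.0577
Population variance = 2036.0577 / 52 = 39.1550
Standard deviation = √39.1550 = 6.2574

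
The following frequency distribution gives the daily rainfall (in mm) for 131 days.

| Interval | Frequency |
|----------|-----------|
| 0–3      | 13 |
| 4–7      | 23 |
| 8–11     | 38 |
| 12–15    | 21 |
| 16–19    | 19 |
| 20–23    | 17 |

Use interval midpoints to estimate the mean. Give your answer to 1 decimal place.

Midpoints: 1.5, 5.5, 9.5, 13.5, 17.5, 21.5
Σfm = 13×1.5 + 23×5.5 + 38×9.5 + 21×13.5 + 19×17.5 + 17×21.5 = 1488.5
n = Σf = 131
Mean = 1488.5 / 131 = 11.3626

11.4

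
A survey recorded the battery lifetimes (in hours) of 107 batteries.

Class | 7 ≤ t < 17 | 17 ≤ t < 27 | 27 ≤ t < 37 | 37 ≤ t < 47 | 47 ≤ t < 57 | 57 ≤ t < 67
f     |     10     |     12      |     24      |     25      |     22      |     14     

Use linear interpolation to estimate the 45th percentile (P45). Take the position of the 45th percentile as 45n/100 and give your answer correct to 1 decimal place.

Cumulative frequencies: 10, 22, 46, 71, 93, 107
n = 107; position = 45n/100 = 48.15.
This falls in the class 37 ≤ t < 47: L = 37, F = 46, f = 25, h = 10.
45th percentile ≈ 37 + ((48.15 − 46) / 25) × 10 = 37.8600

37.9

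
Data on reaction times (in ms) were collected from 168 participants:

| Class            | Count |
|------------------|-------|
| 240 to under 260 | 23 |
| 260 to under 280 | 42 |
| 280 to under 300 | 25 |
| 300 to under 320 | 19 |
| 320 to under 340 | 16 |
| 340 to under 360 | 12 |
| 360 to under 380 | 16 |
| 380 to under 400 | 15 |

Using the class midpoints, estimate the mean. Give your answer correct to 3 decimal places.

Midpoints: 250, 270, 290, 310, 330, 350, 370, 390
Σfm = 23×250 + 42×270 + 25×290 + 19×310 + 16×330 + 12×350 + 16×370 + 15×390 = 51480
n = Σf = 168
Mean = 51480 / 168 = 306.4286

306.429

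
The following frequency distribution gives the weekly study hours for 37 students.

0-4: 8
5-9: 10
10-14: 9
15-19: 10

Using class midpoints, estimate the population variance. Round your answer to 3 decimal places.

Midpoints: 2, 7, 12, 17
n = 37, Σfm = 364, mean = 9.8378
Σfm² = 4708
Σf(m − x̄)² = Σfm² − (Σfm)²/n = 4708 − 364²/37 = 1127.0270
Population variance = 1127.0270 / 37 = 30.4602

30.460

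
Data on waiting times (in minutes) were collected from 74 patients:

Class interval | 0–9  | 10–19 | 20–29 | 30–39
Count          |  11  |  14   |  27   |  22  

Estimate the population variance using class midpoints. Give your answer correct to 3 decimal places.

104.529

Midpoints: 4.5, 14.5, 24.5, 34.5
n = 74, Σfm = 1673, mean = 22.6081
Σfm² = 45558.5
Σf(m − x̄)² = Σfm² − (Σfm)²/n = 45558.5 − 1673²/74 = 7735.1351
Population variance = 7735.1351 / 74 = 104.5289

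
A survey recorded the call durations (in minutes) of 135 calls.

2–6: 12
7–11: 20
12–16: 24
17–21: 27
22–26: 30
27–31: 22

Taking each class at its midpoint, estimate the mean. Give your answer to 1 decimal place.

Midpoints: 4, 9, 14, 19, 24, 29
Σfm = 12×4 + 20×9 + 24×14 + 27×19 + 30×24 + 22×29 = 2435
n = Σf = 135
Mean = 2435 / 135 = 18.0370

18.0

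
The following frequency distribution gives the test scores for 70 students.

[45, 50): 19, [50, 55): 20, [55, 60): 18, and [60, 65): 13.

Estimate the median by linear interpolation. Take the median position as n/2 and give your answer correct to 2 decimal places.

Cumulative frequencies: 19, 39, 57, 70
n = 70; position = n/2 = 35.
This falls in the class [50, 55): L = 50, F = 19, f = 20, h = 5.
Median ≈ 50 + ((35 − 19) / 20) × 5 = 54.0000

54.00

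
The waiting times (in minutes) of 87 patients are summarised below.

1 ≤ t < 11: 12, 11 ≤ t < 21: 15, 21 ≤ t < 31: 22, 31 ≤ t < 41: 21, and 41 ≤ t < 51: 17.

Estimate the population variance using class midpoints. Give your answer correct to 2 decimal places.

Midpoints: 6, 16, 26, 36, 46
n = 87, Σfm = 2422, mean = 27.8391
Σfm² = 82332
Σf(m − x̄)² = Σfm² − (Σfm)²/n = 82332 − 2422²/87 = 14905.7471
Population variance = 14905.7471 / 87 = 171.3304

171.33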